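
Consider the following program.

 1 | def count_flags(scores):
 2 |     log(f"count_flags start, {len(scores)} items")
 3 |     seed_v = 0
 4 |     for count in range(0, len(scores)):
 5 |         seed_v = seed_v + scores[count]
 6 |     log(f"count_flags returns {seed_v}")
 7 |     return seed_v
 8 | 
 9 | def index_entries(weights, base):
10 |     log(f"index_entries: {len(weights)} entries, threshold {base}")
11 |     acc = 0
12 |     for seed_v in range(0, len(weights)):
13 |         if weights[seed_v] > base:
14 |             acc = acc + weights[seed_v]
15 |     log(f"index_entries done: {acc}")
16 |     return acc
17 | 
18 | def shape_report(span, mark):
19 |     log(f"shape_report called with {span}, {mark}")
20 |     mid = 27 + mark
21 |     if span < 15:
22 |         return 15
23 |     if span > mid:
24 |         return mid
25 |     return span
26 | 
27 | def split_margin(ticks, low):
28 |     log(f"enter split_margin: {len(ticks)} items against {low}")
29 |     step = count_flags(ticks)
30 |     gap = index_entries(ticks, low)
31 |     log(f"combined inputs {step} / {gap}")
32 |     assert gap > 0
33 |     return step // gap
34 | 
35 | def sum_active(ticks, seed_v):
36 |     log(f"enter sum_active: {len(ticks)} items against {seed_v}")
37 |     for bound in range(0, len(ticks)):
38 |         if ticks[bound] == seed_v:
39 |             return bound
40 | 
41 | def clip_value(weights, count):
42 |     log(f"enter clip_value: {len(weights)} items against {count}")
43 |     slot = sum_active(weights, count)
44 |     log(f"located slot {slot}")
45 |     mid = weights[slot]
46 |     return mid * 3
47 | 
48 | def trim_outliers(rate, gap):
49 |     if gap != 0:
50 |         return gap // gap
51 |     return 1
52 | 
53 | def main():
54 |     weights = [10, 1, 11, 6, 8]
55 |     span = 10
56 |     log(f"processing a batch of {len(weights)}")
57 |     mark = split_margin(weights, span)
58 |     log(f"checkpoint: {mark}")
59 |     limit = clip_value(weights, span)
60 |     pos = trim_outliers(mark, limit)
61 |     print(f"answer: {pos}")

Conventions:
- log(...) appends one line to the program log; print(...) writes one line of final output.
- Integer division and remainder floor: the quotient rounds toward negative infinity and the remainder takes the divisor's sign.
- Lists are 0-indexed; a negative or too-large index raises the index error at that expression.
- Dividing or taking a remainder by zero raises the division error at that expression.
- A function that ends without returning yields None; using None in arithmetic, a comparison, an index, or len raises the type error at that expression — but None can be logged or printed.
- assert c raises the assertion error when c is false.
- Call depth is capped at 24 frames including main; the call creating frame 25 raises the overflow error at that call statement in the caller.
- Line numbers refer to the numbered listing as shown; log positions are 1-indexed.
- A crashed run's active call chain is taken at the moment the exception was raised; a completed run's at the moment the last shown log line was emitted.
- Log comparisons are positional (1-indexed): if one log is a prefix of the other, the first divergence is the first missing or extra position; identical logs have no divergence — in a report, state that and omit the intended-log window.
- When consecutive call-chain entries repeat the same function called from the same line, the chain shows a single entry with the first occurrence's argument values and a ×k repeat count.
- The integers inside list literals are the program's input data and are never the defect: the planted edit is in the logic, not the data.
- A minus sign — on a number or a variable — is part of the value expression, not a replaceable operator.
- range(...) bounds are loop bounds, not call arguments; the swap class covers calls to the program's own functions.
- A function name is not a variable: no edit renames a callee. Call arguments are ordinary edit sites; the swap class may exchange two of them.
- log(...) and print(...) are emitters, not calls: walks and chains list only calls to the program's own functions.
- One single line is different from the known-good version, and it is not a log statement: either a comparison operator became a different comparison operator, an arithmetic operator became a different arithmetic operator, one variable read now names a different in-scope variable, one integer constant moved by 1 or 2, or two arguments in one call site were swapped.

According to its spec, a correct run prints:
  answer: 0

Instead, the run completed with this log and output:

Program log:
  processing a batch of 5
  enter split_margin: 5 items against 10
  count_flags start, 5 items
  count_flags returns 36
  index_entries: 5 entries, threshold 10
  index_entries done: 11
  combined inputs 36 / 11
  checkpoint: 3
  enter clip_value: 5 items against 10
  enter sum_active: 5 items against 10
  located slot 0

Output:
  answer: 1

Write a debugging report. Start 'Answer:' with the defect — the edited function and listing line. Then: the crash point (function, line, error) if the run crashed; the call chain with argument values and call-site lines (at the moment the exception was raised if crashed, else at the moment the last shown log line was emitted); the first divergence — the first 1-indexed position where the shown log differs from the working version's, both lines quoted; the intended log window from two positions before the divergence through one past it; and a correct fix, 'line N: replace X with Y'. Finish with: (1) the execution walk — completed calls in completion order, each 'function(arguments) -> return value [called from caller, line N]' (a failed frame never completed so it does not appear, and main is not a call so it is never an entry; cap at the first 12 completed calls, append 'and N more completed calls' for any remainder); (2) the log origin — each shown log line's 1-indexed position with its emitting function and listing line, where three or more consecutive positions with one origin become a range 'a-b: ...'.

Answer: the defect is in trim_outliers at line 50.
Key fact: Nothing in the log betrays the bug — only the output does.
Call chain: main -> clip_value([10, 1, 11, 6, 8], 10) (called at line 59).
First divergence: there is none — every log position agrees.
Execution walk:
  count_flags([10, 1, 11, 6, 8]) -> 36  [called from split_margin, line 29]
  index_entries([10, 1, 11, 6, 8], 10) -> 11  [called from split_margin, line 30]
  split_margin([10, 1, 11, 6, 8], 10) -> 3  [called from main, line 57]
  sum_active([10, 1, 11, 6, 8], 10) -> 0  [called from clip_value, line 43]
  clip_value([10, 1, 11, 6, 8], 10) -> 30  [called from main, line 59]
  trim_outliers(3, 30) -> 1  [called from main, line 60]
Log origin:
  1: from main, line 56
  2: from split_margin, line 28
  3: from count_flags, line 2
  4: from count_flags, line 6
  5: from index_entries, line 10
  6: from index_entries, line 15
  7: from split_margin, line 31
  8: from main, line 58
  9: from clip_value, line 42
  10: from sum_active, line 36
  11: from clip_value, line 44
A correct fix: line 50: replace `gap // gap` with `rate // gap`.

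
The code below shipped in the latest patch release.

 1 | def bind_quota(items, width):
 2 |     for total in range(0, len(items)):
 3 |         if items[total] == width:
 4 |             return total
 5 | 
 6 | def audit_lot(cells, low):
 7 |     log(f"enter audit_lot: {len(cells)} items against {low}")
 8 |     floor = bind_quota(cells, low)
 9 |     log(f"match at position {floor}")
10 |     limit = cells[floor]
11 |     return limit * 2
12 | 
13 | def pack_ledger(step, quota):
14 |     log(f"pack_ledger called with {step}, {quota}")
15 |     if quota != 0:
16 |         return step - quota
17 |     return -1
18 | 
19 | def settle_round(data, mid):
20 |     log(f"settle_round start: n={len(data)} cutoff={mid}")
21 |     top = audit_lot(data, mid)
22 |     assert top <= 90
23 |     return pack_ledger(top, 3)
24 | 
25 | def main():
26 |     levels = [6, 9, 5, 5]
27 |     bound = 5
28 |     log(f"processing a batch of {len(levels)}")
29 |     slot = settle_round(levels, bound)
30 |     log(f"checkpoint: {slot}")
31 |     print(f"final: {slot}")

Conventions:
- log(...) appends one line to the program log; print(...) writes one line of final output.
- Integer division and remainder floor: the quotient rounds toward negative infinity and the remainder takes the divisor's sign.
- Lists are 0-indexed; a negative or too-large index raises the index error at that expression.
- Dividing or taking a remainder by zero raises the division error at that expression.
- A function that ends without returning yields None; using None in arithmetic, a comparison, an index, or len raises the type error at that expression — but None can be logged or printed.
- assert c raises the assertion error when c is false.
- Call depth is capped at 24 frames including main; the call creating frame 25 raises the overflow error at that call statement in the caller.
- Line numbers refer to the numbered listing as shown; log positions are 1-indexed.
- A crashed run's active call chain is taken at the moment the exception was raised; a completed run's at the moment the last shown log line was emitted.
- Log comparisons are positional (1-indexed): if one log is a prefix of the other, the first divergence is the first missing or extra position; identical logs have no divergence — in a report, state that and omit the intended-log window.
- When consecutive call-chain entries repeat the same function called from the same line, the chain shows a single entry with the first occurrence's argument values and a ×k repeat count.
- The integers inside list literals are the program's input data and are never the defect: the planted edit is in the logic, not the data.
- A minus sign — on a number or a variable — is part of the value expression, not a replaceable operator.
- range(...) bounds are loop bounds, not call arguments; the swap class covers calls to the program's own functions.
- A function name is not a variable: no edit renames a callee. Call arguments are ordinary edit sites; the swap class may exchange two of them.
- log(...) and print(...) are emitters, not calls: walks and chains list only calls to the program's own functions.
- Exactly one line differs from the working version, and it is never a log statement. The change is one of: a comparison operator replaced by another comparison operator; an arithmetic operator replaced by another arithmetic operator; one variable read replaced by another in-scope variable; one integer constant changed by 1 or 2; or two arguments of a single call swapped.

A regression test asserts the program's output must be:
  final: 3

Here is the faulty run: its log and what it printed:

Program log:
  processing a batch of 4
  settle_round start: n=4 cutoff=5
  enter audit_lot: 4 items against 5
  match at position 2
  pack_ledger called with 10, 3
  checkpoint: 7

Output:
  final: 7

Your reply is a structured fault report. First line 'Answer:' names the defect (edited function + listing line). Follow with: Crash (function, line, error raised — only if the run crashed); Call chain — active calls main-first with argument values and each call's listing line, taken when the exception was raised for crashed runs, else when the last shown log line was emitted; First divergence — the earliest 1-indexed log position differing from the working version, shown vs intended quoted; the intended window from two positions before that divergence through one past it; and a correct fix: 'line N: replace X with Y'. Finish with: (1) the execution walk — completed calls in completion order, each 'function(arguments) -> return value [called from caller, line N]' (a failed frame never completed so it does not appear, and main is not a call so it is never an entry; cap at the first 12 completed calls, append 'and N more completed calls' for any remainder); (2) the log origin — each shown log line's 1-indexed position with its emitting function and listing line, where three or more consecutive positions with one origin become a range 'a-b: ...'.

Answer: the defect is in pack_ledger at line 16.
Key fact: The log first diverges at position 6: the faulty run prints 'checkpoint: 7' where the working version prints 'checkpoint: 3'.
Call chain: main.
First divergence: position 6 — the shown line 'checkpoint: 7' should read 'checkpoint: 3'.
Intended log window:
  4: match at position 2
  5: pack_ledger called with 10, 3
  6: checkpoint: 3
Execution walk:
  bind_quota([6, 9, 5, 5], 5) -> 2  [called from audit_lot, line 8]
  audit_lot([6, 9, 5, 5], 5) -> 10  [called from settle_round, line 21]
  pack_ledger(10, 3) -> 7  [called from settle_round, line 23]
  settle_round([6, 9, 5, 5], 5) -> 7  [called from main, line 29]
Origin of each log line:
  1 — main, line 28
  2 — settle_round, line 20
  3 — audit_lot, line 7
  4 — audit_lot, line 9
  5 — pack_ledger, line 14
  6 — main, line 30
A correct fix: line 16: replace `-` with `//`.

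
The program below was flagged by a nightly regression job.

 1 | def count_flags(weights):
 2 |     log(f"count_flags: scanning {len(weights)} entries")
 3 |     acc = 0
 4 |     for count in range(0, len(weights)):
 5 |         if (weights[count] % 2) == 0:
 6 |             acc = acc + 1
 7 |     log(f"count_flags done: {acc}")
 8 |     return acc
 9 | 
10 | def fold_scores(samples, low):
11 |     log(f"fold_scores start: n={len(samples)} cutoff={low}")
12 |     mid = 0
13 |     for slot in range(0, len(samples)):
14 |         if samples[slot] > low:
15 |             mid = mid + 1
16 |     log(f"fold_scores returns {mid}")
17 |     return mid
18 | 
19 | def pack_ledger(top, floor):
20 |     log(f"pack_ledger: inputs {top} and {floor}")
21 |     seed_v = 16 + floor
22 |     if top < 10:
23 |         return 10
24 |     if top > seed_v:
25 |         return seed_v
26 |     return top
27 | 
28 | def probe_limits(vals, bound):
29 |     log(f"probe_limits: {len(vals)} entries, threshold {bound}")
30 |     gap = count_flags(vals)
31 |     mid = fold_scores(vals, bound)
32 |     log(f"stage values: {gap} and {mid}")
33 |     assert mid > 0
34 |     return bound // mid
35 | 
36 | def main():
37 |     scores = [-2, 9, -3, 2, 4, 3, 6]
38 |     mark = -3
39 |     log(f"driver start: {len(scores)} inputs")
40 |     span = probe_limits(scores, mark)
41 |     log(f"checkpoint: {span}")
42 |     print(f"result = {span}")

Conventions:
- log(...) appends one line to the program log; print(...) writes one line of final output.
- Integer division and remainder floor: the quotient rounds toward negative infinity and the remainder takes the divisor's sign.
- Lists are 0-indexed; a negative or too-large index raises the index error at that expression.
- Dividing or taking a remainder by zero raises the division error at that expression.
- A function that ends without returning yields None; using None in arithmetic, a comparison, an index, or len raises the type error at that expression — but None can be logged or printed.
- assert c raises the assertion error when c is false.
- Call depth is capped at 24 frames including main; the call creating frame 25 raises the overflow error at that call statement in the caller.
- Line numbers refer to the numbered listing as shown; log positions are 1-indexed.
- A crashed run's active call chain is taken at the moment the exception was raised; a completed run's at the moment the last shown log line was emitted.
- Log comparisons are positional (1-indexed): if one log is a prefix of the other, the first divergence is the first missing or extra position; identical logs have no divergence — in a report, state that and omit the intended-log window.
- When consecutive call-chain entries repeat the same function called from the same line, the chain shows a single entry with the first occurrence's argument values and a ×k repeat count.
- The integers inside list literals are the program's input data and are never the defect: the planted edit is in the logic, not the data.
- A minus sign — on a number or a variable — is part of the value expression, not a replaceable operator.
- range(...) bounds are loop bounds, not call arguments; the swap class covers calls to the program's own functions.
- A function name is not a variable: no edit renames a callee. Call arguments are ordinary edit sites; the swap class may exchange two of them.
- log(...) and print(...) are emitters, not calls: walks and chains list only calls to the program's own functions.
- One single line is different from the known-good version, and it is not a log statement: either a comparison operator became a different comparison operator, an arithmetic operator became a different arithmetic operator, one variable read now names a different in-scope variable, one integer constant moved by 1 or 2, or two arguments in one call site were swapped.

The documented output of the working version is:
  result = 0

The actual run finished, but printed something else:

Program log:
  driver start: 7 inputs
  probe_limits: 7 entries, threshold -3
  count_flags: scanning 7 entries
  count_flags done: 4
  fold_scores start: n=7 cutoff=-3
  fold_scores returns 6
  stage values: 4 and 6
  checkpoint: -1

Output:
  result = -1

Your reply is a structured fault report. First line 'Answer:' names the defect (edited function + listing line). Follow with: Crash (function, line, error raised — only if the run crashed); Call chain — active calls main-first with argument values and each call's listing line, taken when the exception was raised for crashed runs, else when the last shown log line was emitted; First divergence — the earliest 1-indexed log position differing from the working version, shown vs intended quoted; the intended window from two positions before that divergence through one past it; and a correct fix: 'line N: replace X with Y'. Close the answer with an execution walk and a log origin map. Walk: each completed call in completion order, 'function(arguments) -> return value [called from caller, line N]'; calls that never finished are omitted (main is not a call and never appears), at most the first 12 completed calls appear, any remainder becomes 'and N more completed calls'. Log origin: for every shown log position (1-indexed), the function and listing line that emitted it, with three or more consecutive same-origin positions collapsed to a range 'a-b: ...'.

Answer: the defect is in probe_limits at line 34.
The tell: The log first diverges at position 8: the faulty run prints 'checkpoint: -1' where the working version prints 'checkpoint: 0'.
Call chain: main.
First divergence: position 8 — the shown line 'checkpoint: -1' should read 'checkpoint: 0'.
Intended log window:
  6: fold_scores returns 6
  7: stage values: 4 and 6
  8: checkpoint: 0
Execution walk:
  count_flags([-2, 9, -3, 2, 4, 3, 6]) -> 4  [called from probe_limits, line 30]
  fold_scores([-2, 9, -3, 2, 4, 3, 6], -3) -> 6  [called from probe_limits, line 31]
  probe_limits([-2, 9, -3, 2, 4, 3, 6], -3) -> -1  [called from main, line 40]
Log origins:
  1 — main, line 39
  2 — probe_limits, line 29
  3 — count_flags, line 2
  4 — count_flags, line 7
  5 — fold_scores, line 11
  6 — fold_scores, line 16
  7 — probe_limits, line 32
  8 — main, line 41
A correct fix: line 34: replace `bound` with `gap`.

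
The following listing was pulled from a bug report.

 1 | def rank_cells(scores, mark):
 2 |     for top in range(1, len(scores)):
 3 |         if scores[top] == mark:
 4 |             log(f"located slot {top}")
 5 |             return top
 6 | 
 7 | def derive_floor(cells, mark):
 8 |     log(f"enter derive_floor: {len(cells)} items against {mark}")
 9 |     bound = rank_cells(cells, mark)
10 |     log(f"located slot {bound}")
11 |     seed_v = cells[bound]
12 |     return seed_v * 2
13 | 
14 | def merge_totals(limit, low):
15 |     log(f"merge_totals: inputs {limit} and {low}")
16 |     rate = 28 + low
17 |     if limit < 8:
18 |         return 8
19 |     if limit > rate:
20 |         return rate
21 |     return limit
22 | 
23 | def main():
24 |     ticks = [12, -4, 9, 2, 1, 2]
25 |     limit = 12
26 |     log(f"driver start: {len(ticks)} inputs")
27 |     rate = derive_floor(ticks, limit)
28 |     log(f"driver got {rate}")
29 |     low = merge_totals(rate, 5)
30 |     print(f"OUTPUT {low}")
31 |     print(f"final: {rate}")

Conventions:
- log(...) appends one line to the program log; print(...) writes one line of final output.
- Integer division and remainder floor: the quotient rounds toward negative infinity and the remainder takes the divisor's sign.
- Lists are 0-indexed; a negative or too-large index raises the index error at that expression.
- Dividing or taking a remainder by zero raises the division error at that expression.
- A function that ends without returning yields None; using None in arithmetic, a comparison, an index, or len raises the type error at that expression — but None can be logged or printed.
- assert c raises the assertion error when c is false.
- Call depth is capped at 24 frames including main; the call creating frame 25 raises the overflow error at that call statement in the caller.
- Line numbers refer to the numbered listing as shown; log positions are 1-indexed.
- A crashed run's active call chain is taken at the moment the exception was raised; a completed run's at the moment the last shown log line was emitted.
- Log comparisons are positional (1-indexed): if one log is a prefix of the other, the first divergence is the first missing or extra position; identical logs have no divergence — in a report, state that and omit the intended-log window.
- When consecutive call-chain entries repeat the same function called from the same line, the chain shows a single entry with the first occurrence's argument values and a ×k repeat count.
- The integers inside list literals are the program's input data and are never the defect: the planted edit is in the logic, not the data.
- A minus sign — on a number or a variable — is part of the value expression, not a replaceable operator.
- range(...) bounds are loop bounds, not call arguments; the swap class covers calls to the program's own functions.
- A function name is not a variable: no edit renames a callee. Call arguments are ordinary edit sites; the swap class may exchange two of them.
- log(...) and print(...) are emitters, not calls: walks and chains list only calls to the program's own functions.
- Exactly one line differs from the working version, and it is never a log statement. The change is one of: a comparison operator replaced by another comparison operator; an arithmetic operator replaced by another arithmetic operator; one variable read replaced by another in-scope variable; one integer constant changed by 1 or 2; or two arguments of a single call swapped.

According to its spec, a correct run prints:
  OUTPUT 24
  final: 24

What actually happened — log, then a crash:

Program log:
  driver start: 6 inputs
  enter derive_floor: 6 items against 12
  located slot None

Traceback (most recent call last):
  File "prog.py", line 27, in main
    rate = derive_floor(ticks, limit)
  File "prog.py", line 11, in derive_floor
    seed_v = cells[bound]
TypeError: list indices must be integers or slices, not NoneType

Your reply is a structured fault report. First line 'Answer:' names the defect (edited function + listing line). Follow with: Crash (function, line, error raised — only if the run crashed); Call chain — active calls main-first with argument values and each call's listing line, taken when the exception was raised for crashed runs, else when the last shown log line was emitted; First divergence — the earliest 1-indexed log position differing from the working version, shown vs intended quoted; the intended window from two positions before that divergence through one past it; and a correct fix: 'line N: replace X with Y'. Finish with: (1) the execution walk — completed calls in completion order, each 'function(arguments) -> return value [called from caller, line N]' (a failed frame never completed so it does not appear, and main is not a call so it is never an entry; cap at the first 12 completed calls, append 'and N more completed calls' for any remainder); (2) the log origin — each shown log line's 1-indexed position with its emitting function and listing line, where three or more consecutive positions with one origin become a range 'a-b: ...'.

Answer: the defect is in rank_cells at line 2.
Core observation: At log position 3 the runs split — shown 'located slot None', but the working version logs 'located slot 0'.
Crash: derive_floor, line 11, TypeError.
Call chain: main -> derive_floor([12, -4, 9, 2, 1, 2], 12) (called at line 27).
First divergence: position 3; shown 'located slot None' vs intended 'located slot 0'.
Intended log window:
  1: driver start: 6 inputs
  2: enter derive_floor: 6 items against 12
  3: located slot 0
  4: located slot 0
Execution walk:
  rank_cells([12, -4, 9, 2, 1, 2], 12) -> None  [called from derive_floor, line 9]
Log line origins:
  1: emitted by main (line 26)
  2: emitted by derive_floor (line 8)
  3: emitted by derive_floor (line 10)
A correct fix: line 2: replace `1` with `0`.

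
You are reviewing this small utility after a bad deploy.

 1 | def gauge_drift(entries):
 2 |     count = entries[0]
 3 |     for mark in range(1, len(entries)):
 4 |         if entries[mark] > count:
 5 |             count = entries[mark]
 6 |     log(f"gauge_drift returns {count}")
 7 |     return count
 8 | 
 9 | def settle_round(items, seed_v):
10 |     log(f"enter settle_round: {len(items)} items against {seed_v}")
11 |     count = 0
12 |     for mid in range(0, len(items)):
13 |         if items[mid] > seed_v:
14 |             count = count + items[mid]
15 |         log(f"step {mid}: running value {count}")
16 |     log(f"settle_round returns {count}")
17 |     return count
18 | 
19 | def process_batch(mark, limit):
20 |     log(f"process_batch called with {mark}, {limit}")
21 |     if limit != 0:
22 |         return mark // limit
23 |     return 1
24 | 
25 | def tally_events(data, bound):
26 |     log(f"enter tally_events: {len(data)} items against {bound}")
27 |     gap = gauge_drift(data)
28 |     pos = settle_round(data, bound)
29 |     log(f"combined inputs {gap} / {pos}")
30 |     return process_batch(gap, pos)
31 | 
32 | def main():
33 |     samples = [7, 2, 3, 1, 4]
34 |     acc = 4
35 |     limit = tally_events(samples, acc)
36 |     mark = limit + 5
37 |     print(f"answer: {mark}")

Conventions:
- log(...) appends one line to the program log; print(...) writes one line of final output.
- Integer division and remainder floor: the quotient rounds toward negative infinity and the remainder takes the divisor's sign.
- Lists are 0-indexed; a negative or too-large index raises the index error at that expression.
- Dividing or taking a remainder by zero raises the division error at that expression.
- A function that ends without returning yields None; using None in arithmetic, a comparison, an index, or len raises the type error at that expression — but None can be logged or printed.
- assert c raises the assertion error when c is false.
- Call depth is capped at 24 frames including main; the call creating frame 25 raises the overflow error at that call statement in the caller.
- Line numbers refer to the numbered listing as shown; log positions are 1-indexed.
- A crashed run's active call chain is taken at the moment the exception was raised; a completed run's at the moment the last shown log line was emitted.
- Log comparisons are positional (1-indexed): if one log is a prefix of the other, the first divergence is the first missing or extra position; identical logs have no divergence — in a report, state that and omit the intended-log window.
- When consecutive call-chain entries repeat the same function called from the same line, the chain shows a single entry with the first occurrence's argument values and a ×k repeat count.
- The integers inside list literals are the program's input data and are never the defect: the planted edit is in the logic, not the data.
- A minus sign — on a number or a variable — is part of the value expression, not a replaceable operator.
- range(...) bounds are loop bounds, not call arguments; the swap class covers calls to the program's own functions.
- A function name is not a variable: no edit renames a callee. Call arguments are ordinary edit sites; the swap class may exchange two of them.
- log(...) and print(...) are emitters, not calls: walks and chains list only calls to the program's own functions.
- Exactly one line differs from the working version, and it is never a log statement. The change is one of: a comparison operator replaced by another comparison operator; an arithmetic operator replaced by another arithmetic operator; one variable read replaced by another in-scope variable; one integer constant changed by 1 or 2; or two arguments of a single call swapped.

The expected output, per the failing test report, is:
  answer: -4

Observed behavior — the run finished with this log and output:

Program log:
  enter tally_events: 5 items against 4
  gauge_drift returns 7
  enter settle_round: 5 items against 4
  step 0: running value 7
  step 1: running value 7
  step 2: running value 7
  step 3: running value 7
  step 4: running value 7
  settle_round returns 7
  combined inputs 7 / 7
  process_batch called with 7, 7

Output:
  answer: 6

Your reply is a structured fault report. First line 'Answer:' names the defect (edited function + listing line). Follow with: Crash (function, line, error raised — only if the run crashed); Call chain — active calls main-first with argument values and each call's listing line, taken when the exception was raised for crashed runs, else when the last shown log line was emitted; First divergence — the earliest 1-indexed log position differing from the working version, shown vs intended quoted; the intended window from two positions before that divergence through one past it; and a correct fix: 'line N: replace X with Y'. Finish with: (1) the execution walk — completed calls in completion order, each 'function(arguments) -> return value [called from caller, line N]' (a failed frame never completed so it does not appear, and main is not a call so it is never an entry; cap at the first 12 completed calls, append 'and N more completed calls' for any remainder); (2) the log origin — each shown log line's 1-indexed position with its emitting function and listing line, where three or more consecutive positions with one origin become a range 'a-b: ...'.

Answer: the defect is in main at line 36.
Core observation: No log line changed; the fault shows up purely in the output.
Call chain: main -> tally_events([7, 2, 3, 1, 4], 4) (called at line 35) -> process_batch(7, 7) (called at line 30).
First divergence: none; the two logs match at every position.
Execution walk:
  gauge_drift([7, 2, 3, 1, 4]) -> 7  [called from tally_events, line 27]
  settle_round([7, 2, 3, 1, 4], 4) -> 7  [called from tally_events, line 28]
  process_batch(7, 7) -> 1  [called from tally_events, line 30]
  tally_events([7, 2, 3, 1, 4], 4) -> 1  [called from main, line 35]
Log line origins:
  1: emitted by tally_events (line 26)
  2: emitted by gauge_drift (line 6)
  3: emitted by settle_round (line 10)
  4-8: emitted by settle_round (line 15)
  9: emitted by settle_round (line 16)
  10: emitted by tally_events (line 29)
  11: emitted by process_batch (line 20)
A correct fix: line 36: replace `+` with `-`.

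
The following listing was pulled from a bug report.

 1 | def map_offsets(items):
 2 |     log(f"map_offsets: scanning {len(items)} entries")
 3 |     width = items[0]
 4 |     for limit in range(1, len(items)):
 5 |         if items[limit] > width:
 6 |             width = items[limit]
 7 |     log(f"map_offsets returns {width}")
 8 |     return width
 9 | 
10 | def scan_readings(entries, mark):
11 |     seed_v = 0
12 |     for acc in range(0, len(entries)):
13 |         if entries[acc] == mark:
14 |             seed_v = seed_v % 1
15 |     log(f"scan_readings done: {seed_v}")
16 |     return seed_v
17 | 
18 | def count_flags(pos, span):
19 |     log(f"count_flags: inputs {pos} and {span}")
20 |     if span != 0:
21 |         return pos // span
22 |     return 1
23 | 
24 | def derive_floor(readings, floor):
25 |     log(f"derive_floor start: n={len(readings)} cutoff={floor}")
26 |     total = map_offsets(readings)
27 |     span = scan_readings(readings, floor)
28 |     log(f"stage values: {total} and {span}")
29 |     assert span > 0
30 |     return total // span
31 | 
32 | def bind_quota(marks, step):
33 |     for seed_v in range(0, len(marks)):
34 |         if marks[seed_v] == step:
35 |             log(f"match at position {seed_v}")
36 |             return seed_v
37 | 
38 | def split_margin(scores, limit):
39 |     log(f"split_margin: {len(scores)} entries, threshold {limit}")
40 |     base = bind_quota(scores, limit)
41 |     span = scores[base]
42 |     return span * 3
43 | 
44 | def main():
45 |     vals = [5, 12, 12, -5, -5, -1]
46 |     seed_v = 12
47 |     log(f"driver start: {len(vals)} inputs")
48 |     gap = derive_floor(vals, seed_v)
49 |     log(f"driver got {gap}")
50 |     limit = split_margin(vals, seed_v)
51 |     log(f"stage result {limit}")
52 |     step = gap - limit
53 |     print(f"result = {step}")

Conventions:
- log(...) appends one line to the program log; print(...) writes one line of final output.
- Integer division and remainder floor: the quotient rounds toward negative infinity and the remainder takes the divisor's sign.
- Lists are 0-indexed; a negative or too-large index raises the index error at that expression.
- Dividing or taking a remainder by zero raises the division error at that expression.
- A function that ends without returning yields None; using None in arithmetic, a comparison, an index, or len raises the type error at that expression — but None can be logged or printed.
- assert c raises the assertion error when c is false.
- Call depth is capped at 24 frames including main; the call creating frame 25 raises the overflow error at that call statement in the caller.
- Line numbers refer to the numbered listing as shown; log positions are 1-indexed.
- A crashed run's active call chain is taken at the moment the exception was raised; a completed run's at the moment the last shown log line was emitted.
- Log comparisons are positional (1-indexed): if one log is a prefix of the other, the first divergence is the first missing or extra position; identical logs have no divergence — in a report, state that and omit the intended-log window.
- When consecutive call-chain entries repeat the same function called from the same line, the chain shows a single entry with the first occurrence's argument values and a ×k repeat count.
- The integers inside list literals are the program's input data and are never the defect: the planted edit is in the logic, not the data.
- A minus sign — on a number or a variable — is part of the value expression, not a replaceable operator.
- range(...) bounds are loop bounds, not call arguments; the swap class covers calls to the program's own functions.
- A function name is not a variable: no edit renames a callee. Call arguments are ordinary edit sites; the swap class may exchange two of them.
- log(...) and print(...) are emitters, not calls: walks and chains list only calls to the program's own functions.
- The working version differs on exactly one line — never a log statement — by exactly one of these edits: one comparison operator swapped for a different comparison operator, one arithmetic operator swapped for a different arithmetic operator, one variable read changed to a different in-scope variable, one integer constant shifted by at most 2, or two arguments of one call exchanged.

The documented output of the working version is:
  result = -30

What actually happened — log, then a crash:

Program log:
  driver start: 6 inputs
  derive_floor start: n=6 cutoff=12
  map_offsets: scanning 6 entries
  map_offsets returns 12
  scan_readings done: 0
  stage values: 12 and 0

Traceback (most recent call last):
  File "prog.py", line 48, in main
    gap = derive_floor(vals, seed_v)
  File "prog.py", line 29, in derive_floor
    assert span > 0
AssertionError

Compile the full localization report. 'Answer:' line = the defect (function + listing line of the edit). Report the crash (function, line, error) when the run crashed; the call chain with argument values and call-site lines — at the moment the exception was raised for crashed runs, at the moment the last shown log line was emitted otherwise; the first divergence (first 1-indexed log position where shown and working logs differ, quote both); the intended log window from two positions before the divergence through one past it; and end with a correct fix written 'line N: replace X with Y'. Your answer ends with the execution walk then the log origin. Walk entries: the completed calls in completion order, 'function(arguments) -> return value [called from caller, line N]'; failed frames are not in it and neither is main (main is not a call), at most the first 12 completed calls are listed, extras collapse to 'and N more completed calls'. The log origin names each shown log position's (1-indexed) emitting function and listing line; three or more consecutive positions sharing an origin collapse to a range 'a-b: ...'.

Answer: the defect is in scan_readings at line 14.
Key fact: Log line 5 is where behavior first shows: 'scan_readings done: 0' appears instead of 'scan_readings done: 2'.
Crash: derive_floor, line 29, AssertionError.
Call chain: main -> derive_floor([5, 12, 12, -5, -5, -1], 12) (called at line 48).
First divergence: position 5; shown 'scan_readings done: 0' vs intended 'scan_readings done: 2'.
Intended log window:
  3: map_offsets: scanning 6 entries
  4: map_offsets returns 12
  5: scan_readings done: 2
  6: stage values: 12 and 2
Execution walk:
  map_offsets([5, 12, 12, -5, -5, -1]) -> 12  [called from derive_floor, line 26]
  scan_readings([5, 12, 12, -5, -5, -1], 12) -> 0  [called from derive_floor, line 27]
Log line origins:
  1: emitted by main (line 47)
  2: emitted by derive_floor (line 25)
  3: emitted by map_offsets (line 2)
  4: emitted by map_offsets (line 7)
  5: emitted by scan_readings (line 15)
  6: emitted by derive_floor (line 28)
A correct fix: line 14: replace `%` with `+`.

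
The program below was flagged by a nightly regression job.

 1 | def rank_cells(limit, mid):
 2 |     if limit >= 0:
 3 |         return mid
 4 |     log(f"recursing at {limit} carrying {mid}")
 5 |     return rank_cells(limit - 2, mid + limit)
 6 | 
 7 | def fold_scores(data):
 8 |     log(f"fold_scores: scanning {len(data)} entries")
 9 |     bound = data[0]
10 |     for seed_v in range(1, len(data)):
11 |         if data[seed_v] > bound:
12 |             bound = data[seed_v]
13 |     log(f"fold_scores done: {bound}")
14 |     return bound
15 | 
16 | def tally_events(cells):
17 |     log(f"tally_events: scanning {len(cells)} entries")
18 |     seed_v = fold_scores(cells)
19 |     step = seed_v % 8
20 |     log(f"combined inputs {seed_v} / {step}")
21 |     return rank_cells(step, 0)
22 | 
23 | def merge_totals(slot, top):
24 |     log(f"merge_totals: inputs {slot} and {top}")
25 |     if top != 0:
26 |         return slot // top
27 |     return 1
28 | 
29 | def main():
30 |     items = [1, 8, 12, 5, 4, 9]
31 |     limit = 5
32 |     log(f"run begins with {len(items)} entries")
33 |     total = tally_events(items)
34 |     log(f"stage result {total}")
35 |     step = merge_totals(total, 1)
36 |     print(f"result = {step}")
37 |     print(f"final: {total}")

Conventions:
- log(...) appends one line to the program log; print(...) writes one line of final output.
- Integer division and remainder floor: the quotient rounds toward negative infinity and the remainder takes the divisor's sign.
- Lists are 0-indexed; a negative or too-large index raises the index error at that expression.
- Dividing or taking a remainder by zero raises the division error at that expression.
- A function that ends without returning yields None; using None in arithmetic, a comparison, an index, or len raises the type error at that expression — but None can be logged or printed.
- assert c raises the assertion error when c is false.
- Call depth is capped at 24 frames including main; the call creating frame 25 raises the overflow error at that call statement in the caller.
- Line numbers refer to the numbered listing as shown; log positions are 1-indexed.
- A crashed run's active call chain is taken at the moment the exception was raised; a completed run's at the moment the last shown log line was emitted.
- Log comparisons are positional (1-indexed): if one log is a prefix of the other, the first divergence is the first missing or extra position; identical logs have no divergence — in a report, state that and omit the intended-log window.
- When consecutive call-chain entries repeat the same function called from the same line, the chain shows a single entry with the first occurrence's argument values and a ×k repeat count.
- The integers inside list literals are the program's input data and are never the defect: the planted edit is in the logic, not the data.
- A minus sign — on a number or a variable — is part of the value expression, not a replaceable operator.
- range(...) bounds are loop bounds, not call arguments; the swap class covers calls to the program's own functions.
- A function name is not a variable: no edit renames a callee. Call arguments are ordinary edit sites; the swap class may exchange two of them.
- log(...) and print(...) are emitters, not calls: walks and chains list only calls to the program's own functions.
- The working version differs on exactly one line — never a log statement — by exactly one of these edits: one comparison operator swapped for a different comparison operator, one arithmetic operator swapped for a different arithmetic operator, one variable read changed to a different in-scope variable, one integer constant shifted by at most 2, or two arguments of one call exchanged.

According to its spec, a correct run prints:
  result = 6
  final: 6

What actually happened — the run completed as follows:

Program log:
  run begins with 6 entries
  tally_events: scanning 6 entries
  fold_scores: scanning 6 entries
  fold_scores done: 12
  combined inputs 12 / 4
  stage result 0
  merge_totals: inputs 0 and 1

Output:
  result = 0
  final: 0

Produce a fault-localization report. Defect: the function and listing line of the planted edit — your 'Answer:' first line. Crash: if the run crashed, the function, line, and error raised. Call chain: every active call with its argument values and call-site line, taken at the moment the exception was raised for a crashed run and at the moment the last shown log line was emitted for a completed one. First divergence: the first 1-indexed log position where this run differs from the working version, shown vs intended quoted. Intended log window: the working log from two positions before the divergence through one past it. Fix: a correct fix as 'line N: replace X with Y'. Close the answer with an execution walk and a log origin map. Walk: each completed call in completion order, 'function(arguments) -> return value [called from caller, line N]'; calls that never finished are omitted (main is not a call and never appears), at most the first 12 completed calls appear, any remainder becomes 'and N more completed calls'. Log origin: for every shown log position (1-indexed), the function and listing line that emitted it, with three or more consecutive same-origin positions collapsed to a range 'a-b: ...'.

Answer: the defect is in rank_cells at line 2.
The tell: Position 6 is the first bad log line: 'stage result 0' should read 'recursing at 4 carrying 0'.
Call chain: main -> merge_totals(0, 1) (called at line 35).
First divergence: position 6; shown 'stage result 0' vs intended 'recursing at 4 carrying 0'.
Intended log window:
  4: fold_scores done: 12
  5: combined inputs 12 / 4
  6: recursing at 4 carrying 0
  7: recursing at 2 carrying 4
Execution walk:
  fold_scores([1, 8, 12, 5, 4, 9]) -> 12  [called from tally_events, line 18]
  rank_cells(4, 0) -> 0  [called from tally_events, line 21]
  tally_events([1, 8, 12, 5, 4, 9]) -> 0  [called from main, line 33]
  merge_totals(0, 1) -> 0  [called from main, line 35]
Log origins:
  1: logged in main at line 32
  2: logged in tally_events at line 17
  3: logged in fold_scores at line 8
  4: logged in fold_scores at line 13
  5: logged in tally_events at line 20
  6: logged in main at line 34
  7: logged in merge_totals at line 24
A correct fix: line 2: replace `>=` with `<=`.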